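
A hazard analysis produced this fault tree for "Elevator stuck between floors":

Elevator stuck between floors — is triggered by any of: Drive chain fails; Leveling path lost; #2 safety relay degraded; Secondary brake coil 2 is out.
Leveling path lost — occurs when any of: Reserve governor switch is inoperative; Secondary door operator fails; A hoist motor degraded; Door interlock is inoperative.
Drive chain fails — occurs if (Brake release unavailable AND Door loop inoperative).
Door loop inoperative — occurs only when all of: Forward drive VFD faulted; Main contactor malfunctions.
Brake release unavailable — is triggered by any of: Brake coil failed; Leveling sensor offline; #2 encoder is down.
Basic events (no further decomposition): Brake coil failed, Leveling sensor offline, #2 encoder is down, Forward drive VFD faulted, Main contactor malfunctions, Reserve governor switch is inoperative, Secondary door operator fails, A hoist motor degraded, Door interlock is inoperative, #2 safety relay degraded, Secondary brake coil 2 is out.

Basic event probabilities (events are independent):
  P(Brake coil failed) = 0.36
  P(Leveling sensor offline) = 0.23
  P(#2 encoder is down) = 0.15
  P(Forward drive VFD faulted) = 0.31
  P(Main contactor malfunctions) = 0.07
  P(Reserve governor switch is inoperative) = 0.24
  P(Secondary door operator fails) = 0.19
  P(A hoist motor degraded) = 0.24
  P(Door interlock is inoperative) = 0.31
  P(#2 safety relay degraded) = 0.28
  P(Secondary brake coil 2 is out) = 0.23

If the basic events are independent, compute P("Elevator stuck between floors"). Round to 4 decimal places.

0.8233

P(Brake release unavailable) [OR] = 1 − (1−0.36) × (1−0.23) × (1−0.15) = 0.581120
P(Door loop inoperative) [AND] = 0.31 × 0.07 = 0.021700
P(Drive chain fails) [AND] = 0.581120 × 0.021700 = 0.012610
P(Leveling path lost) [OR] = 1 − (1−0.24) × (1−0.19) × (1−0.24) × (1−0.31) = 0.677179
P(Elevator stuck between floors) [OR] = 1 − (1−0.012610) × (1−0.677179) × (1−0.28) × (1−0.23) = 0.823285
Rounded to 4 decimal places: P(Elevator stuck between floors) ≈ 0.8233.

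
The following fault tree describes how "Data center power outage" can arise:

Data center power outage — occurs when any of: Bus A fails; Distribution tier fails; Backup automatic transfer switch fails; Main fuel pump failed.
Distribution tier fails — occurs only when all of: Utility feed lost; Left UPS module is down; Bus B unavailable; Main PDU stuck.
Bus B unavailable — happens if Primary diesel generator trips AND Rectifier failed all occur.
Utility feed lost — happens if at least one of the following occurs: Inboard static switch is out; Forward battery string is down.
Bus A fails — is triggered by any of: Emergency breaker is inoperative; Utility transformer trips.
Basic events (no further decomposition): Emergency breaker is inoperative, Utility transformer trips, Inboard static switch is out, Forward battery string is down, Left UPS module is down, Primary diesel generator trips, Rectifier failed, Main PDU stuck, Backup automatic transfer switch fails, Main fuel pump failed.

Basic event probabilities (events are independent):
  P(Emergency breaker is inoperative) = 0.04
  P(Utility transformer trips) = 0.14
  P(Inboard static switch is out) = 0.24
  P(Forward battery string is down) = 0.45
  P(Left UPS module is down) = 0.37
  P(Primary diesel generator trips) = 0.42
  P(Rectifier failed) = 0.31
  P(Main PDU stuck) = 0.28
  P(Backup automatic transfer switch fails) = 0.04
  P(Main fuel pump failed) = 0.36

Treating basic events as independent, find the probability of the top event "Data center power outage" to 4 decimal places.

0.4967

P(Bus A fails) [OR] = 1 − (1−0.04) × (1−0.14) = 0.174400
P(Utility feed lost) [OR] = 1 − (1−0.24) × (1−0.45) = 0.582000
P(Bus B unavailable) [AND] = 0.42 × 0.31 = 0.130200
P(Distribution tier fails) [AND] = 0.582000 × 0.37 × 0.130200 × 0.28 = 0.007850
P(Data center power outage) [OR] = 1 − (1−0.174400) × (1−0.007850) × (1−0.04) × (1−0.36) = 0.496733
Rounded to 4 decimal places: P(Data center power outage) ≈ 0.4967.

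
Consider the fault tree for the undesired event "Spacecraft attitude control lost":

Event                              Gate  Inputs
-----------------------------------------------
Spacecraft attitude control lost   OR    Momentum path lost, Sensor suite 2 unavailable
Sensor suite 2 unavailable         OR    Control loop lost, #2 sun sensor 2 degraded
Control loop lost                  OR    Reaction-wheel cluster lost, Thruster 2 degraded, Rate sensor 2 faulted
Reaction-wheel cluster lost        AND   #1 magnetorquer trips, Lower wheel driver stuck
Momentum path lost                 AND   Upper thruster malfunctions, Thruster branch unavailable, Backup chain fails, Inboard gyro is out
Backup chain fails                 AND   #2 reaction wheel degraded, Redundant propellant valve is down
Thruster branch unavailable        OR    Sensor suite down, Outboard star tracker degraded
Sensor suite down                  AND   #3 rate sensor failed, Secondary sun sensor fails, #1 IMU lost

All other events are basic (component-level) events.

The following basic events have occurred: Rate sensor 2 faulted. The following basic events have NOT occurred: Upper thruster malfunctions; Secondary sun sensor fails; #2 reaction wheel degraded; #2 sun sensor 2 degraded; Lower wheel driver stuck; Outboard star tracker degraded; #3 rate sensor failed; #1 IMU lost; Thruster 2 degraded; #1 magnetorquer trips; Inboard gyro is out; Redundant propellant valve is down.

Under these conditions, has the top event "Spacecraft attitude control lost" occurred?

Sensor suite down [AND]: #3 rate sensor failed=not, Secondary sun sensor fails=not, #1 IMU lost=not → not all inputs occur → does not occur.
Thruster branch unavailable [OR]: Sensor suite down=not, Outboard star tracker degraded=not → no input occurs → does not occur.
Backup chain fails [AND]: #2 reaction wheel degraded=not, Redundant propellant valve is down=not → not all inputs occur → does not occur.
Momentum path lost [AND]: Upper thruster malfunctions=not, Thruster branch unavailable=not, Backup chain fails=not, Inboard gyro is out=not → not all inputs occur → does not occur.
Reaction-wheel cluster lost [AND]: #1 magnetorquer trips=not, Lower wheel driver stuck=not → not all inputs occur → does not occur.
Control loop lost [OR]: Reaction-wheel cluster lost=not, Thruster 2 degraded=not, Rate sensor 2 faulted=occurs → at least one input occurs → occurs.
Sensor suite 2 unavailable [OR]: Control loop lost=occurs, #2 sun sensor 2 degraded=not → at least one input occurs → occurs.
Spacecraft attitude control lost [OR]: Momentum path lost=not, Sensor suite 2 unavailable=occurs → at least one input occurs → occurs.

Yes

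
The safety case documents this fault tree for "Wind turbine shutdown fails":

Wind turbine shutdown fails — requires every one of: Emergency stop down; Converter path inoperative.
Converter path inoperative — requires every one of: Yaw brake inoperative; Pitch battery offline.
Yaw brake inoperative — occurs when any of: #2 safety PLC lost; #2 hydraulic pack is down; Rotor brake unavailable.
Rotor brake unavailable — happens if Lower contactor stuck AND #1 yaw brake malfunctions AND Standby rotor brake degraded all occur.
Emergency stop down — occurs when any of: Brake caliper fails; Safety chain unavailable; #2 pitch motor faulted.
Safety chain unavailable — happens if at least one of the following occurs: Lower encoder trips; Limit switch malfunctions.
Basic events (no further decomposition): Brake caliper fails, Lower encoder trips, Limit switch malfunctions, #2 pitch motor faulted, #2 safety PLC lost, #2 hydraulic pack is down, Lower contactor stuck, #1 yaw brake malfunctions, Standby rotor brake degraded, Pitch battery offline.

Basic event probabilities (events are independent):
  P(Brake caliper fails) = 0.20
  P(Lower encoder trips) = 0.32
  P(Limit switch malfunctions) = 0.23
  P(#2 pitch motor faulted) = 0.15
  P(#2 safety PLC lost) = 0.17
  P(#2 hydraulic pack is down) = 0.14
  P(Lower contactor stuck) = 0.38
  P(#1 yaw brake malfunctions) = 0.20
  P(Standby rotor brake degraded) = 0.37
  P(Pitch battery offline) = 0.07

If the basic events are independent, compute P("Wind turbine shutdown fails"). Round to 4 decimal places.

0.0138

P(Safety chain unavailable) [OR] = 1 − (1−0.32) × (1−0.23) = 0.476400
P(Emergency stop down) [OR] = 1 − (1−0.20) × (1−0.476400) × (1−0.15) = 0.643952
P(Rotor brake unavailable) [AND] = 0.38 × 0.20 × 0.37 = 0.028120
P(Yaw brake inoperative) [OR] = 1 − (1−0.17) × (1−0.14) × (1−0.028120) = 0.306272
P(Converter path inoperative) [AND] = 0.306272 × 0.07 = 0.021439
P(Wind turbine shutdown fails) [AND] = 0.643952 × 0.021439 = 0.013806
Rounded to 4 decimal places: P(Wind turbine shutdown fails) ≈ 0.0138.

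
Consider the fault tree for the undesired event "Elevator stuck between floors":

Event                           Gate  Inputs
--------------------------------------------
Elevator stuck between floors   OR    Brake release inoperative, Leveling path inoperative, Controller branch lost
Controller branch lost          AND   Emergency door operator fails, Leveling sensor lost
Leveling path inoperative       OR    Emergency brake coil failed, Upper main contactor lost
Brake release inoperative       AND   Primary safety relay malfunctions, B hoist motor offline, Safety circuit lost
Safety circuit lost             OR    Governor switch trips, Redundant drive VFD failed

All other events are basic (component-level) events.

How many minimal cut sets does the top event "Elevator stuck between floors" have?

Safety circuit lost [OR]: union of children's cut sets → 2 cut set(s).
Brake release inoperative [AND]: one cut set from each child combined → 1 × 1 × 2 = 2 cut set(s).
Leveling path inoperative [OR]: union of children's cut sets → 2 cut set(s).
Controller branch lost [AND]: one cut set from each child combined → 1 × 1 = 1 cut set(s).
Elevator stuck between floors [OR]: union of children's cut sets → 5 cut set(s).
Minimal cut sets: {B hoist motor offline, Governor switch trips, Primary safety relay malfunctions}; {B hoist motor offline, Primary safety relay malfunctions, Redundant drive VFD failed}; {Emergency brake coil failed}; {Upper main contactor lost}; {Emergency door operator fails, Leveling sensor lost}.

5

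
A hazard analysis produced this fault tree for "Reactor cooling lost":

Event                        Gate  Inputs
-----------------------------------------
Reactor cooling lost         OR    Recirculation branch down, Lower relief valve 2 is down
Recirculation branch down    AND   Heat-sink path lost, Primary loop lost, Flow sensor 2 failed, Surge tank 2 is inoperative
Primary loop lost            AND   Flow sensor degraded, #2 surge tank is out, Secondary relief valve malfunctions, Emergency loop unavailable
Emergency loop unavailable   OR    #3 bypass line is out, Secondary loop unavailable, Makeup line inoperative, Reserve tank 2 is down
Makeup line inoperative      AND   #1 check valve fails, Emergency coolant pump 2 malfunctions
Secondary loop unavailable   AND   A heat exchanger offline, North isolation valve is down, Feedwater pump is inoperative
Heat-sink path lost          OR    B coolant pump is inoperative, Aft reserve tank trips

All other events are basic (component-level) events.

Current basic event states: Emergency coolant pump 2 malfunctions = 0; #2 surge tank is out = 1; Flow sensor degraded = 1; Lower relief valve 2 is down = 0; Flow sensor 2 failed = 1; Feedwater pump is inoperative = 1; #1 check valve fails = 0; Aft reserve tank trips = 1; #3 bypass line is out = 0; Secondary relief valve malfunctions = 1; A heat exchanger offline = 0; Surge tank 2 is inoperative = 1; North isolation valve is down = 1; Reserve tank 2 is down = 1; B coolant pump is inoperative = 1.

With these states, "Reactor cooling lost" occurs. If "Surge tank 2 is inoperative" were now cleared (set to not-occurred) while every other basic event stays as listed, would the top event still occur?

Counterfactual: set "Surge tank 2 is inoperative" to not occurred.
Heat-sink path lost [OR]: B coolant pump is inoperative=occurs, Aft reserve tank trips=occurs → at least one input occurs → occurs.
Secondary loop unavailable [AND]: A heat exchanger offline=not, North isolation valve is down=occurs, Feedwater pump is inoperative=occurs → not all inputs occur → does not occur.
Makeup line inoperative [AND]: #1 check valve fails=not, Emergency coolant pump 2 malfunctions=not → not all inputs occur → does not occur.
Emergency loop unavailable [OR]: #3 bypass line is out=not, Secondary loop unavailable=not, Makeup line inoperative=not, Reserve tank 2 is down=occurs → at least one input occurs → occurs.
Primary loop lost [AND]: Flow sensor degraded=occurs, #2 surge tank is out=occurs, Secondary relief valve malfunctions=occurs, Emergency loop unavailable=occurs → all inputs occur → occurs.
Recirculation branch down [AND]: Heat-sink path lost=occurs, Primary loop lost=occurs, Flow sensor 2 failed=occurs, Surge tank 2 is inoperative=not → not all inputs occur → does not occur.
Reactor cooling lost [OR]: Recirculation branch down=not, Lower relief valve 2 is down=not → no input occurs → does not occur.

No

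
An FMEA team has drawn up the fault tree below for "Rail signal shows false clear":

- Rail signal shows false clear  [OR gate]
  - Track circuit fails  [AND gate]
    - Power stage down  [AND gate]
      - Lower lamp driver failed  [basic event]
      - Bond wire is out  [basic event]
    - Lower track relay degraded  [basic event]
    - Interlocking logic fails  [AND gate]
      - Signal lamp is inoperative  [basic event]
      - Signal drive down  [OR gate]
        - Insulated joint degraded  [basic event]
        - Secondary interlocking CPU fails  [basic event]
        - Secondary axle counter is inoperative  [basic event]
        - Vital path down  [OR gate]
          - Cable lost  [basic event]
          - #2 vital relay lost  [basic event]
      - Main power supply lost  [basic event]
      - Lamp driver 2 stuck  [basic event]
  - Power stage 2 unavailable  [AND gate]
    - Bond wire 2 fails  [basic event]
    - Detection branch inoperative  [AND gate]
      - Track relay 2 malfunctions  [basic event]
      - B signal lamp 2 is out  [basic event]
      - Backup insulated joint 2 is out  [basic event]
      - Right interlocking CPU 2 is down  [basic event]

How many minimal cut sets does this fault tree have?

6

Power stage down [AND]: one cut set from each child combined → 1 × 1 = 1 cut set(s).
Vital path down [OR]: union of children's cut sets → 2 cut set(s).
Signal drive down [OR]: union of children's cut sets → 5 cut set(s).
Interlocking logic fails [AND]: one cut set from each child combined → 1 × 5 × 1 × 1 = 5 cut set(s).
Track circuit fails [AND]: one cut set from each child combined → 1 × 1 × 5 = 5 cut set(s).
Detection branch inoperative [AND]: one cut set from each child combined → 1 × 1 × 1 × 1 = 1 cut set(s).
Power stage 2 unavailable [AND]: one cut set from each child combined → 1 × 1 = 1 cut set(s).
Rail signal shows false clear [OR]: union of children's cut sets → 6 cut set(s).
Minimal cut sets: {Bond wire is out, Insulated joint degraded, Lamp driver 2 stuck, Lower lamp driver failed, Lower track relay degraded, Main power supply lost, Signal lamp is inoperative}; {Bond wire is out, Lamp driver 2 stuck, Lower lamp driver failed, Lower track relay degraded, Main power supply lost, Secondary interlocking CPU fails, Signal lamp is inoperative}; {Bond wire is out, Lamp driver 2 stuck, Lower lamp driver failed, Lower track relay degraded, Main power supply lost, Secondary axle counter is inoperative, Signal lamp is inoperative}; {Bond wire is out, Cable lost, Lamp driver 2 stuck, Lower lamp driver failed, Lower track relay degraded, Main power supply lost, Signal lamp is inoperative}; {#2 vital relay lost, Bond wire is out, Lamp driver 2 stuck, Lower lamp driver failed, Lower track relay degraded, Main power supply lost, Signal lamp is inoperative}; {B signal lamp 2 is out, Backup insulated joint 2 is out, Bond wire 2 fails, Right interlocking CPU 2 is down, Track relay 2 malfunctions}.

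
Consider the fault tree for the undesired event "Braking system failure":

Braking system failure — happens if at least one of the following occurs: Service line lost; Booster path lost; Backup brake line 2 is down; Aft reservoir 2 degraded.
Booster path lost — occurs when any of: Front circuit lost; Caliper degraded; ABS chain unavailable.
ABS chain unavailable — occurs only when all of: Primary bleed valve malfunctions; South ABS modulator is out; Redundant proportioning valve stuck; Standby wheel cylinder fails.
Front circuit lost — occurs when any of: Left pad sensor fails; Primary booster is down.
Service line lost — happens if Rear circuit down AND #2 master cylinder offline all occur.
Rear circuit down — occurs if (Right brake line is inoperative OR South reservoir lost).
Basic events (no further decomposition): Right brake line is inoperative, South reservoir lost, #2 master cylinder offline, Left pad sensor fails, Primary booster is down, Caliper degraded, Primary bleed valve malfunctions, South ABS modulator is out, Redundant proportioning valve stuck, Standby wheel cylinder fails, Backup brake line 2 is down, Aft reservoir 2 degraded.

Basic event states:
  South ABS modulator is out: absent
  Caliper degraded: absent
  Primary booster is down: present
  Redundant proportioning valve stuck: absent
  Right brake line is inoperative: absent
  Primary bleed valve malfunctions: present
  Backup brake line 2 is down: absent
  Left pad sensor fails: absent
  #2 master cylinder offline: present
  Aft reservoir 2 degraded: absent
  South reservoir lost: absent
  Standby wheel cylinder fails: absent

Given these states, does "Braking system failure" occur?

Rear circuit down [OR]: Right brake line is inoperative=not, South reservoir lost=not → no input occurs → does not occur.
Service line lost [AND]: Rear circuit down=not, #2 master cylinder offline=occurs → not all inputs occur → does not occur.
Front circuit lost [OR]: Left pad sensor fails=not, Primary booster is down=occurs → at least one input occurs → occurs.
ABS chain unavailable [AND]: Primary bleed valve malfunctions=occurs, South ABS modulator is out=not, Redundant proportioning valve stuck=not, Standby wheel cylinder fails=not → not all inputs occur → does not occur.
Booster path lost [OR]: Front circuit lost=occurs, Caliper degraded=not, ABS chain unavailable=not → at least one input occurs → occurs.
Braking system failure [OR]: Service line lost=not, Booster path lost=occurs, Backup brake line 2 is down=not, Aft reservoir 2 degraded=not → at least one input occurs → occurs.

Yes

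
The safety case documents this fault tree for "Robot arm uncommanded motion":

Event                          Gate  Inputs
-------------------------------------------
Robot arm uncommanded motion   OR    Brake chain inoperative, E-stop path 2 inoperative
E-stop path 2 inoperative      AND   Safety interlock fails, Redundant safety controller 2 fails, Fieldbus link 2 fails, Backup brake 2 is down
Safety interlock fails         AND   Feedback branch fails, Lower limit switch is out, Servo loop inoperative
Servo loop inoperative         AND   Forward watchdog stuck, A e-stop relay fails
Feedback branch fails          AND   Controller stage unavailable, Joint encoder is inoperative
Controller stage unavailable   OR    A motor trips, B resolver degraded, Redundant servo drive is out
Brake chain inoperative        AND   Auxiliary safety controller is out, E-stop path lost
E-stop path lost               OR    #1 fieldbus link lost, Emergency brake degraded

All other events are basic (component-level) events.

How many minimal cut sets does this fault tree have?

5

E-stop path lost [OR]: union of children's cut sets → 2 cut set(s).
Brake chain inoperative [AND]: one cut set from each child combined → 1 × 2 = 2 cut set(s).
Controller stage unavailable [OR]: union of children's cut sets → 3 cut set(s).
Feedback branch fails [AND]: one cut set from each child combined → 3 × 1 = 3 cut set(s).
Servo loop inoperative [AND]: one cut set from each child combined → 1 × 1 = 1 cut set(s).
Safety interlock fails [AND]: one cut set from each child combined → 3 × 1 × 1 = 3 cut set(s).
E-stop path 2 inoperative [AND]: one cut set from each child combined → 3 × 1 × 1 × 1 = 3 cut set(s).
Robot arm uncommanded motion [OR]: union of children's cut sets → 5 cut set(s).
Minimal cut sets: {#1 fieldbus link lost, Auxiliary safety controller is out}; {Auxiliary safety controller is out, Emergency brake degraded}; {A e-stop relay fails, A motor trips, Backup brake 2 is down, Fieldbus link 2 fails, Forward watchdog stuck, Joint encoder is inoperative, Lower limit switch is out, Redundant safety controller 2 fails}; {A e-stop relay fails, B resolver degraded, Backup brake 2 is down, Fieldbus link 2 fails, Forward watchdog stuck, Joint encoder is inoperative, Lower limit switch is out, Redundant safety controller 2 fails}; {A e-stop relay fails, Backup brake 2 is down, Fieldbus link 2 fails, Forward watchdog stuck, Joint encoder is inoperative, Lower limit switch is out, Redundant safety controller 2 fails, Redundant servo drive is out}.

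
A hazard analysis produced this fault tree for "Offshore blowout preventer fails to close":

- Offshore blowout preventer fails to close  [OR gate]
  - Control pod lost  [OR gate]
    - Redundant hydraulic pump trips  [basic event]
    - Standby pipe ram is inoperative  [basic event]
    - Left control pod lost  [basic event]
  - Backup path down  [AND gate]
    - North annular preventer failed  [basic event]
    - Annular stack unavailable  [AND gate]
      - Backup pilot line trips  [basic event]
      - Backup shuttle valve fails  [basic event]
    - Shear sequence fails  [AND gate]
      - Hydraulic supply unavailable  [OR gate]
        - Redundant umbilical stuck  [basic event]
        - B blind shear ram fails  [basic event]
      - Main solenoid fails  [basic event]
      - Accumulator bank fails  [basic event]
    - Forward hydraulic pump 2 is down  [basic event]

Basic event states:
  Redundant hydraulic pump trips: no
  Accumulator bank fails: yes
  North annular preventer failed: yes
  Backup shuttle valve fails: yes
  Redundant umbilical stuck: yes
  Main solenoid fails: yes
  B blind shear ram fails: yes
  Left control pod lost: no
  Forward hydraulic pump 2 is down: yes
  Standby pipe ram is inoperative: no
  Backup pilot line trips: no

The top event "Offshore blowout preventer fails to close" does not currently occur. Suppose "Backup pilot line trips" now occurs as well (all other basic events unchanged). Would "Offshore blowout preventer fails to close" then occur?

Counterfactual: set "Backup pilot line trips" to occurred.
Control pod lost [OR]: Redundant hydraulic pump trips=not, Standby pipe ram is inoperative=not, Left control pod lost=not → no input occurs → does not occur.
Annular stack unavailable [AND]: Backup pilot line trips=occurs, Backup shuttle valve fails=occurs → all inputs occur → occurs.
Hydraulic supply unavailable [OR]: Redundant umbilical stuck=occurs, B blind shear ram fails=occurs → at least one input occurs → occurs.
Shear sequence fails [AND]: Hydraulic supply unavailable=occurs, Main solenoid fails=occurs, Accumulator bank fails=occurs → all inputs occur → occurs.
Backup path down [AND]: North annular preventer failed=occurs, Annular stack unavailable=occurs, Shear sequence fails=occurs, Forward hydraulic pump 2 is down=occurs → all inputs occur → occurs.
Offshore blowout preventer fails to close [OR]: Control pod lost=not, Backup path down=occurs → at least one input occurs → occurs.

Yes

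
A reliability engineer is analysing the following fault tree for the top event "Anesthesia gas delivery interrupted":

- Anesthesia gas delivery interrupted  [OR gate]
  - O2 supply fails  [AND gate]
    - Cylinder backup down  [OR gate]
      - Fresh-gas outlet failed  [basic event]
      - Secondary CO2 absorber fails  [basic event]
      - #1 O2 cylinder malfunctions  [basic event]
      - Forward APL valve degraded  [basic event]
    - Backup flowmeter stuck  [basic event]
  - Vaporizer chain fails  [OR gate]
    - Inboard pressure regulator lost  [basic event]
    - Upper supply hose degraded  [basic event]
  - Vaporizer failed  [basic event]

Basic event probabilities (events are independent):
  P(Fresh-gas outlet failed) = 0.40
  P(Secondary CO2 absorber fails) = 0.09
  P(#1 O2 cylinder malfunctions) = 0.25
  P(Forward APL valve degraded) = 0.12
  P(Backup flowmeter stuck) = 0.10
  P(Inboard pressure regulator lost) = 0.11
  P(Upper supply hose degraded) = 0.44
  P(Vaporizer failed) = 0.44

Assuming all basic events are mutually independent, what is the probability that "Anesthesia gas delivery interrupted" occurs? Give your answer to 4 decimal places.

P(Cylinder backup down) [OR] = 1 − (1−0.40) × (1−0.09) × (1−0.25) × (1−0.12) = 0.639640
P(O2 supply fails) [AND] = 0.639640 × 0.10 = 0.063964
P(Vaporizer chain fails) [OR] = 1 − (1−0.11) × (1−0.44) = 0.501600
P(Anesthesia gas delivery interrupted) [OR] = 1 − (1−0.063964) × (1−0.501600) × (1−0.44) = 0.738749
Rounded to 4 decimal places: P(Anesthesia gas delivery interrupted) ≈ 0.7387.

0.7387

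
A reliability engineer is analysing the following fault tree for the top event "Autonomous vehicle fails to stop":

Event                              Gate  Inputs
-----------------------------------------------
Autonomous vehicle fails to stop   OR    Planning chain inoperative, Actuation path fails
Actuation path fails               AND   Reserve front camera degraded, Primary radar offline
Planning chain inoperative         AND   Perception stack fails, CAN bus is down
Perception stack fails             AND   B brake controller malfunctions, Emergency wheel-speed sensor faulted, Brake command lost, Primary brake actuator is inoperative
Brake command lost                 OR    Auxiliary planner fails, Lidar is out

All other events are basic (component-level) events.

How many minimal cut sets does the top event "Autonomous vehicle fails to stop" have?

Brake command lost [OR]: union of children's cut sets → 2 cut set(s).
Perception stack fails [AND]: one cut set from each child combined → 1 × 1 × 2 × 1 = 2 cut set(s).
Planning chain inoperative [AND]: one cut set from each child combined → 2 × 1 = 2 cut set(s).
Actuation path fails [AND]: one cut set from each child combined → 1 × 1 = 1 cut set(s).
Autonomous vehicle fails to stop [OR]: union of children's cut sets → 3 cut set(s).
Minimal cut sets: {Auxiliary planner fails, B brake controller malfunctions, CAN bus is down, Emergency wheel-speed sensor faulted, Primary brake actuator is inoperative}; {B brake controller malfunctions, CAN bus is down, Emergency wheel-speed sensor faulted, Lidar is out, Primary brake actuator is inoperative}; {Primary radar offline, Reserve front camera degraded}.

3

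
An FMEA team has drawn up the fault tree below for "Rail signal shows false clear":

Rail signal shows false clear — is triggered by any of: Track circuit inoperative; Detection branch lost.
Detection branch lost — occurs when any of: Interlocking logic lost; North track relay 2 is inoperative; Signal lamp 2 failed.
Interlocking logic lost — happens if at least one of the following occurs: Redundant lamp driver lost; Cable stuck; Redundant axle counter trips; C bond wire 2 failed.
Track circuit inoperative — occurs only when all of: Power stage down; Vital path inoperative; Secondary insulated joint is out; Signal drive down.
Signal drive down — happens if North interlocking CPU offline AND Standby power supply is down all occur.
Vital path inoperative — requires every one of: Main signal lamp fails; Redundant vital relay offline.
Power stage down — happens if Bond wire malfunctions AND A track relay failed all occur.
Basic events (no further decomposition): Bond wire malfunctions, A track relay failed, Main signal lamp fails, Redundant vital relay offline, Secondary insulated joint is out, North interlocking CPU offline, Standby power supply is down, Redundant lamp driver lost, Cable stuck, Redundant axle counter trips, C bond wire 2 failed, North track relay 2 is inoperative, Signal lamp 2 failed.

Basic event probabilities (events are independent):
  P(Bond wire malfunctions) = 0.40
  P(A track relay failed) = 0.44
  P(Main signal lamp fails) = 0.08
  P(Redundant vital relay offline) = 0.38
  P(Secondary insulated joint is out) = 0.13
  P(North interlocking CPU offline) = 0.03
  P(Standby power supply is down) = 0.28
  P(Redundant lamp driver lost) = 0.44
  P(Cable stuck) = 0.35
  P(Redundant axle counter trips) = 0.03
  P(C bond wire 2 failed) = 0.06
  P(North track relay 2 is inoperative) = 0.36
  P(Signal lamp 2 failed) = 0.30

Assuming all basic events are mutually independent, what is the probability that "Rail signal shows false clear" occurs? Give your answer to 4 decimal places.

0.8513

P(Power stage down) [AND] = 0.40 × 0.44 = 0.176000
P(Vital path inoperative) [AND] = 0.08 × 0.38 = 0.030400
P(Signal drive down) [AND] = 0.03 × 0.28 = 0.008400
P(Track circuit inoperative) [AND] = 0.176000 × 0.030400 × 0.13 × 0.008400 = 0.000006
P(Interlocking logic lost) [OR] = 1 − (1−0.44) × (1−0.35) × (1−0.03) × (1−0.06) = 0.668105
P(Detection branch lost) [OR] = 1 − (1−0.668105) × (1−0.36) × (1−0.30) = 0.851311
P(Rail signal shows false clear) [OR] = 1 − (1−0.000006) × (1−0.851311) = 0.851312
Rounded to 4 decimal places: P(Rail signal shows false clear) ≈ 0.8513.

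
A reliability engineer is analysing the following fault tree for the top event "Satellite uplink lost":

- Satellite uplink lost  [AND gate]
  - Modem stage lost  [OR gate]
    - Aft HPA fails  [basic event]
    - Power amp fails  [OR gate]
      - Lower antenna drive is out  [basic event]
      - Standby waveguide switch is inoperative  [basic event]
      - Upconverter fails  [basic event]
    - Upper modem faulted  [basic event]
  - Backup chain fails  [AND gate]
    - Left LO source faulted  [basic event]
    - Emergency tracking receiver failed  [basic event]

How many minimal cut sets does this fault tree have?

Power amp fails [OR]: union of children's cut sets → 3 cut set(s).
Modem stage lost [OR]: union of children's cut sets → 5 cut set(s).
Backup chain fails [AND]: one cut set from each child combined → 1 × 1 = 1 cut set(s).
Satellite uplink lost [AND]: one cut set from each child combined → 5 × 1 = 5 cut set(s).
Minimal cut sets: {Aft HPA fails, Emergency tracking receiver failed, Left LO source faulted}; {Emergency tracking receiver failed, Left LO source faulted, Lower antenna drive is out}; {Emergency tracking receiver failed, Left LO source faulted, Standby waveguide switch is inoperative}; {Emergency tracking receiver failed, Left LO source faulted, Upconverter fails}; {Emergency tracking receiver failed, Left LO source faulted, Upper modem faulted}.

5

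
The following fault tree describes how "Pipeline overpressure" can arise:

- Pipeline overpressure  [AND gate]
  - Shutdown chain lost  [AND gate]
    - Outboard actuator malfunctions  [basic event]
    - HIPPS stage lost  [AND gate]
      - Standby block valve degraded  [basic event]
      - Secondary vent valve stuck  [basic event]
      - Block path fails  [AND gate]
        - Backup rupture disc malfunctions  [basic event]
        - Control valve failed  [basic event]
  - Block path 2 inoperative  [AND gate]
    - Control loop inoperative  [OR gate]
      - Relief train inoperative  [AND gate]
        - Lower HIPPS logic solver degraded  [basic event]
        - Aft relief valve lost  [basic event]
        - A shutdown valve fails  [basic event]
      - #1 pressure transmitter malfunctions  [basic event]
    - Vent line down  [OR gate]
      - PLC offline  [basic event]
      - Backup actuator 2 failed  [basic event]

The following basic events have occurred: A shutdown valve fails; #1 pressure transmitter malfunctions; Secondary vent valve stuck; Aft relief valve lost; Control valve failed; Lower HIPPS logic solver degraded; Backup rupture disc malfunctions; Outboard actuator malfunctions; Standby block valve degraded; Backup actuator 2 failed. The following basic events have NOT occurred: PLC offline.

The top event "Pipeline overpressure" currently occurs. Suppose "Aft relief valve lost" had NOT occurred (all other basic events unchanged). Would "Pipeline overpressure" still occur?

Counterfactual: set "Aft relief valve lost" to not occurred.
Block path fails [AND]: Backup rupture disc malfunctions=occurs, Control valve failed=occurs → all inputs occur → occurs.
HIPPS stage lost [AND]: Standby block valve degraded=occurs, Secondary vent valve stuck=occurs, Block path fails=occurs → all inputs occur → occurs.
Shutdown chain lost [AND]: Outboard actuator malfunctions=occurs, HIPPS stage lost=occurs → all inputs occur → occurs.
Relief train inoperative [AND]: Lower HIPPS logic solver degraded=occurs, Aft relief valve lost=not, A shutdown valve fails=occurs → not all inputs occur → does not occur.
Control loop inoperative [OR]: Relief train inoperative=not, #1 pressure transmitter malfunctions=occurs → at least one input occurs → occurs.
Vent line down [OR]: PLC offline=not, Backup actuator 2 failed=occurs → at least one input occurs → occurs.
Block path 2 inoperative [AND]: Control loop inoperative=occurs, Vent line down=occurs → all inputs occur → occurs.
Pipeline overpressure [AND]: Shutdown chain lost=occurs, Block path 2 inoperative=occurs → all inputs occur → occurs.

Yes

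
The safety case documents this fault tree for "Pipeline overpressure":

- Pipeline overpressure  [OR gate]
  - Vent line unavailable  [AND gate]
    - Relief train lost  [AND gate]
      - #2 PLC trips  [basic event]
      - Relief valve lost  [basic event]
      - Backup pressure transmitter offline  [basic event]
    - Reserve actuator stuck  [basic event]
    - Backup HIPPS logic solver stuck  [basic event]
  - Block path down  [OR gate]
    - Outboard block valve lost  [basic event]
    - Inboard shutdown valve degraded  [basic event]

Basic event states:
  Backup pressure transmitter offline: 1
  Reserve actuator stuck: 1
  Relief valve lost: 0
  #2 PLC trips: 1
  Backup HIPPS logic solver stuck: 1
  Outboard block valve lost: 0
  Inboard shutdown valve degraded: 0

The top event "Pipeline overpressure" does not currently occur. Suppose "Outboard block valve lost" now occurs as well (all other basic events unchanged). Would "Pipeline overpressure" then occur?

Counterfactual: set "Outboard block valve lost" to occurred.
Relief train lost [AND]: #2 PLC trips=occurs, Relief valve lost=not, Backup pressure transmitter offline=occurs → not all inputs occur → does not occur.
Vent line unavailable [AND]: Relief train lost=not, Reserve actuator stuck=occurs, Backup HIPPS logic solver stuck=occurs → not all inputs occur → does not occur.
Block path down [OR]: Outboard block valve lost=occurs, Inboard shutdown valve degraded=not → at least one input occurs → occurs.
Pipeline overpressure [OR]: Vent line unavailable=not, Block path down=occurs → at least one input occurs → occurs.

Yes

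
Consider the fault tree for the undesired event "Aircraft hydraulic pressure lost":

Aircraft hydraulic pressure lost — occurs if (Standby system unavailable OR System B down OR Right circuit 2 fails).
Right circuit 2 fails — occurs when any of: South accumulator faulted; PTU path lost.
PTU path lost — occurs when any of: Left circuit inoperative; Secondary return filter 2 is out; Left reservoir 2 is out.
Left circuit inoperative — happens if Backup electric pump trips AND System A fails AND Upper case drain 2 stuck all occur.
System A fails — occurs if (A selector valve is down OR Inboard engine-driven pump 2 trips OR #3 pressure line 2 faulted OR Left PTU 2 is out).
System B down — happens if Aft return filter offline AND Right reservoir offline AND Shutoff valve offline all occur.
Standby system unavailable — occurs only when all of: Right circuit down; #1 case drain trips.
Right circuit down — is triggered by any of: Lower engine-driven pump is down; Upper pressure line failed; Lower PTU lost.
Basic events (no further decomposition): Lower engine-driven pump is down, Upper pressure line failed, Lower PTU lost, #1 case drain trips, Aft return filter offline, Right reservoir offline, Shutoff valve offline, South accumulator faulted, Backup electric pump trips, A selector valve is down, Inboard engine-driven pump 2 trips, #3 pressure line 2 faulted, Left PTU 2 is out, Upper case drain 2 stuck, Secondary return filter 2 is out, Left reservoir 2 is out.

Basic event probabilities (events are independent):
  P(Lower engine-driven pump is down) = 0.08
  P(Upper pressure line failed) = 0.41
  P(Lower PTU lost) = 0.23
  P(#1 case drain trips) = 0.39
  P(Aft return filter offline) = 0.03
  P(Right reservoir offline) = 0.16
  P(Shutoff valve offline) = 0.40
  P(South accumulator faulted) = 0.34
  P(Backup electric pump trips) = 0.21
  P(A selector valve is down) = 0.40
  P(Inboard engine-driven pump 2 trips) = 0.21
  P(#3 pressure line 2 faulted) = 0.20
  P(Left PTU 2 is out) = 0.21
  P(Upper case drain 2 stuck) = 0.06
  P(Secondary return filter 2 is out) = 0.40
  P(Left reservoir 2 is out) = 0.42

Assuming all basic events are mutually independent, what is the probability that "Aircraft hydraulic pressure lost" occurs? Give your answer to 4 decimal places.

P(Right circuit down) [OR] = 1 − (1−0.08) × (1−0.41) × (1−0.23) = 0.582044
P(Standby system unavailable) [AND] = 0.582044 × 0.39 = 0.226997
P(System B down) [AND] = 0.03 × 0.16 × 0.40 = 0.001920
P(System A fails) [OR] = 1 − (1−0.40) × (1−0.21) × (1−0.20) × (1−0.21) = 0.700432
P(Left circuit inoperative) [AND] = 0.21 × 0.700432 × 0.06 = 0.008825
P(PTU path lost) [OR] = 1 − (1−0.008825) × (1−0.40) × (1−0.42) = 0.655071
P(Right circuit 2 fails) [OR] = 1 − (1−0.34) × (1−0.655071) = 0.772347
P(Aircraft hydraulic pressure lost) [OR] = 1 − (1−0.226997) × (1−0.001920) × (1−0.772347) = 0.824361
Rounded to 4 decimal places: P(Aircraft hydraulic pressure lost) ≈ 0.8244.

0.8244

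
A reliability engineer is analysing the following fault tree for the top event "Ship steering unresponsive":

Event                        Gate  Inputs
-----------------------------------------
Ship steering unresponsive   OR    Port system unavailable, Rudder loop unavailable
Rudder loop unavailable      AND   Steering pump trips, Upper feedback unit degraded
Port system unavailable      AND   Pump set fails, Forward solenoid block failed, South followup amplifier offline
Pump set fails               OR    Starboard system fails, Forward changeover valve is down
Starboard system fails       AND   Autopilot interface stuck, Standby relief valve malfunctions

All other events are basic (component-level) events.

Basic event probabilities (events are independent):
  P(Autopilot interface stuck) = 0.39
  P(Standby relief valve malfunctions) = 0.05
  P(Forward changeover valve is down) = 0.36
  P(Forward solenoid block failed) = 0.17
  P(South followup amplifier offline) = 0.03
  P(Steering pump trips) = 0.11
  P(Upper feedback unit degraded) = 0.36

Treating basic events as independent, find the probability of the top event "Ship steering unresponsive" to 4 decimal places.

P(Starboard system fails) [AND] = 0.39 × 0.05 = 0.019500
P(Pump set fails) [OR] = 1 − (1−0.019500) × (1−0.36) = 0.372480
P(Port system unavailable) [AND] = 0.372480 × 0.17 × 0.03 = 0.001900
P(Rudder loop unavailable) [AND] = 0.11 × 0.36 = 0.039600
P(Ship steering unresponsive) [OR] = 1 − (1−0.001900) × (1−0.039600) = 0.041425
Rounded to 4 decimal places: P(Ship steering unresponsive) ≈ 0.0414.

0.0414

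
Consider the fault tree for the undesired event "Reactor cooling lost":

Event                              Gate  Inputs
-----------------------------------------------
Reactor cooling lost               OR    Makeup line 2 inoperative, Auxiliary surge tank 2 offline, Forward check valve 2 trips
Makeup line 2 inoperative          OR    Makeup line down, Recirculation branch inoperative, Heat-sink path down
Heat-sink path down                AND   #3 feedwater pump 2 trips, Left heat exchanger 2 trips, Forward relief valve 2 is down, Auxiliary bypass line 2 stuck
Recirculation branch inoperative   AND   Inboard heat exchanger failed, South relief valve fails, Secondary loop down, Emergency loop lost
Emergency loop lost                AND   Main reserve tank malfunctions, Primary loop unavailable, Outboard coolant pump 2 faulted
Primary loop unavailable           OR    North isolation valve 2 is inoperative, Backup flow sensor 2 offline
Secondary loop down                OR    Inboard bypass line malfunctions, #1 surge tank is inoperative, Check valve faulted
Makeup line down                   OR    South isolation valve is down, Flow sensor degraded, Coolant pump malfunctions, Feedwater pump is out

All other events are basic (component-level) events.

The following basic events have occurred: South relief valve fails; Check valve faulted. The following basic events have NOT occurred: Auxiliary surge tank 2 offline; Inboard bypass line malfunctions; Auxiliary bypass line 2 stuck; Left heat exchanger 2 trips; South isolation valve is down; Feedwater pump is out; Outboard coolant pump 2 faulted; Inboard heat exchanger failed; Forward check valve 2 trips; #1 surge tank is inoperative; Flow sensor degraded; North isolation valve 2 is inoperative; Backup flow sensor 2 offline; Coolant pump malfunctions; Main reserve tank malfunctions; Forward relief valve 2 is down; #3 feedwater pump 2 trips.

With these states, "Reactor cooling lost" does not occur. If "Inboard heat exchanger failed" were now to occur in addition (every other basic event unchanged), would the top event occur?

No

Counterfactual: set "Inboard heat exchanger failed" to occurred.
Makeup line down [OR]: South isolation valve is down=not, Flow sensor degraded=not, Coolant pump malfunctions=not, Feedwater pump is out=not → no input occurs → does not occur.
Secondary loop down [OR]: Inboard bypass line malfunctions=not, #1 surge tank is inoperative=not, Check valve faulted=occurs → at least one input occurs → occurs.
Primary loop unavailable [OR]: North isolation valve 2 is inoperative=not, Backup flow sensor 2 offline=not → no input occurs → does not occur.
Emergency loop lost [AND]: Main reserve tank malfunctions=not, Primary loop unavailable=not, Outboard coolant pump 2 faulted=not → not all inputs occur → does not occur.
Recirculation branch inoperative [AND]: Inboard heat exchanger failed=occurs, South relief valve fails=occurs, Secondary loop down=occurs, Emergency loop lost=not → not all inputs occur → does not occur.
Heat-sink path down [AND]: #3 feedwater pump 2 trips=not, Left heat exchanger 2 trips=not, Forward relief valve 2 is down=not, Auxiliary bypass line 2 stuck=not → not all inputs occur → does not occur.
Makeup line 2 inoperative [OR]: Makeup line down=not, Recirculation branch inoperative=not, Heat-sink path down=not → no input occurs → does not occur.
Reactor cooling lost [OR]: Makeup line 2 inoperative=not, Auxiliary surge tank 2 offline=not, Forward check valve 2 trips=not → no input occurs → does not occur.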